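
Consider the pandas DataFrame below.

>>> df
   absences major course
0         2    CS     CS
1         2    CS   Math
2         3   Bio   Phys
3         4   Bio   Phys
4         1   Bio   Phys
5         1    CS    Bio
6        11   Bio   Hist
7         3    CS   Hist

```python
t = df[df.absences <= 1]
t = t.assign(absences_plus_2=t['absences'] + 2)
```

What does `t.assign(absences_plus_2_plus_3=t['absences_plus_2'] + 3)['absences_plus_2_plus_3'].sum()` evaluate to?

12

filter rows where absences <= 1:
   absences major course
4         1   Bio   Phys
5         1    CS    Bio
add column absences_plus_2 = t['absences'] + 2:
   absences major course  absences_plus_2
4         1   Bio   Phys                3
5         1    CS    Bio                3
add column absences_plus_2_plus_3 = t['absences_plus_2'] + 3:
   absences major course  absences_plus_2  absences_plus_2_plus_3
4         1   Bio   Phys                3                       6
5         1    CS    Bio                3                       6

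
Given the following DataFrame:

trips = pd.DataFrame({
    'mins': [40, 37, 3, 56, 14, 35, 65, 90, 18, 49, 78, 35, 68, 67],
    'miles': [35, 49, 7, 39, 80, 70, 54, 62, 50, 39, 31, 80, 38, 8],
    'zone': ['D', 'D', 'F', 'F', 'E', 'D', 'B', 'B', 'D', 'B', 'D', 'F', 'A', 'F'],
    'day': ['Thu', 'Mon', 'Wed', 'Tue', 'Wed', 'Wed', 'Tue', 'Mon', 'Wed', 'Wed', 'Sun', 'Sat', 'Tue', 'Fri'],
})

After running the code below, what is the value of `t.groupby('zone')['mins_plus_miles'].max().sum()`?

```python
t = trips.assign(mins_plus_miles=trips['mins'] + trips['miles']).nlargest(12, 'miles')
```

576

add column mins_plus_miles = trips['mins'] + trips['miles']:
    mins  miles zone  day  mins_plus_miles
0     40     35    D  Thu               75
1     37     49    D  Mon               86
2      3      7    F  Wed               10
3     56     39    F  Tue               95
4     14     80    E  Wed               94
5     35     70    D  Wed              105
6     65     54    B  Tue              119
7     90     62    B  Mon              152
8     18     50    D  Wed               68
9     49     39    B  Wed               88
10    78     31    D  Sun              109
11    35     80    F  Sat              115
12    68     38    A  Tue              106
13    67      8    F  Fri               75
take 12 rows with largest miles:
    mins  miles zone  day  mins_plus_miles
4     14     80    E  Wed               94
11    35     80    F  Sat              115
5     35     70    D  Wed              105
7     90     62    B  Mon              152
6     65     54    B  Tue              119
8     18     50    D  Wed               68
1     37     49    D  Mon               86
3     56     39    F  Tue               95
9     49     39    B  Wed               88
12    68     38    A  Tue              106
0     40     35    D  Thu               75
10    78     31    D  Sun              109
group by zone, max of mins_plus_miles:
zone
A    106
B    152
D    109
E     94
F    115
Name: mins_plus_miles, dtype: int64
sum of the resulting series → 576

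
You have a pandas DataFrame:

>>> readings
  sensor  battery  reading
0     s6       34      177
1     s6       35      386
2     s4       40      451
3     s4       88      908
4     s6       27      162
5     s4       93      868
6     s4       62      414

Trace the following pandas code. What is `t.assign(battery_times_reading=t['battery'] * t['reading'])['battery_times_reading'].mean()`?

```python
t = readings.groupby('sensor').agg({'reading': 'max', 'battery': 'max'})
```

48977.0

group by sensor: max(reading), max(battery):
        reading  battery
sensor                  
s4          908       93
s6          386       35
add column battery_times_reading = t['battery'] * t['reading']:
        reading  battery  battery_times_reading
sensor                                         
s4          908       93                  84444
s6          386       35                  13510
Taking the mean of column 'battery_times_reading' gives 48977.0.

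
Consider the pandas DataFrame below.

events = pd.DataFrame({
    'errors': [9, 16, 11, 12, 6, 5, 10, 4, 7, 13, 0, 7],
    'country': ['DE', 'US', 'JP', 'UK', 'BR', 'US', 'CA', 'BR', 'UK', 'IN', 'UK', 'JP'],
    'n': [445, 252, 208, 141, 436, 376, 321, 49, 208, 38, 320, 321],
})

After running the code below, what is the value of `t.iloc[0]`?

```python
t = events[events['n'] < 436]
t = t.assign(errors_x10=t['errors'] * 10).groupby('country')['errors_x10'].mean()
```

filter rows where n < 436:
    errors country    n
1       16      US  252
2       11      JP  208
3       12      UK  141
5        5      US  376
6       10      CA  321
7        4      BR   49
8        7      UK  208
9       13      IN   38
10       0      UK  320
11       7      JP  321
add column errors_x10 = t['errors'] * 10:
    errors country    n  errors_x10
1       16      US  252         160
2       11      JP  208         110
3       12      UK  141         120
5        5      US  376          50
6       10      CA  321         100
7        4      BR   49          40
8        7      UK  208          70
9       13      IN   38         130
10       0      UK  320           0
11       7      JP  321          70
group by country, mean of errors_x10:
country
BR     40.000000
CA    100.000000
IN    130.000000
JP     90.000000
UK     63.333333
US    105.000000
Name: errors_x10, dtype: float64

40.0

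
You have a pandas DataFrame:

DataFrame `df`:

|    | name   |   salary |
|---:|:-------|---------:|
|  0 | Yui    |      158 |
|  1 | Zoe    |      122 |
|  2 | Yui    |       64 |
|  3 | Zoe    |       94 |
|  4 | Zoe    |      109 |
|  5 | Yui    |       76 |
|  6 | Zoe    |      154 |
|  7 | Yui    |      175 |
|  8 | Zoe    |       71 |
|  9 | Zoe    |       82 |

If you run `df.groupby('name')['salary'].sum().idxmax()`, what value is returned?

Zoe

group by name, sum of salary:
name
Yui    473
Zoe    632
Name: salary, dtype: int64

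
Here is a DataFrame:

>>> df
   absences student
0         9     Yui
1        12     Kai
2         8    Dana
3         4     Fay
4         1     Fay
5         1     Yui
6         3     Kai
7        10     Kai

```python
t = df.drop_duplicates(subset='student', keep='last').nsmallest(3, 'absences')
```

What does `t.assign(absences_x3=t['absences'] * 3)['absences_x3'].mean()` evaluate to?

10.0

drop duplicate student (keep=last):
   absences student
2         8    Dana
4         1     Fay
5         1     Yui
7        10     Kai
take 3 rows with smallest absences:
   absences student
4         1     Fay
5         1     Yui
2         8    Dana
add column absences_x3 = t['absences'] * 3:
   absences student  absences_x3
4         1     Fay            3
5         1     Yui            3
2         8    Dana           24
Finally, mean of column 'absences_x3' = 10.0.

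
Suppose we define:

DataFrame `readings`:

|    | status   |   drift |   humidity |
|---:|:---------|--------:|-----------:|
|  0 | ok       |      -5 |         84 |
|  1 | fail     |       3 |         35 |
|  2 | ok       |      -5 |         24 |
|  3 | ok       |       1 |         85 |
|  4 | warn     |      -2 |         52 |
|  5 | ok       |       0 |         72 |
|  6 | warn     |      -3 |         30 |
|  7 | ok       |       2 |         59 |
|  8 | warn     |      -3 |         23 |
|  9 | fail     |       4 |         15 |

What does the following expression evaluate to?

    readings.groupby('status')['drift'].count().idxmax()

ok

group by status, count of drift:
status
fail    2
ok      5
warn    3
Name: drift, dtype: int64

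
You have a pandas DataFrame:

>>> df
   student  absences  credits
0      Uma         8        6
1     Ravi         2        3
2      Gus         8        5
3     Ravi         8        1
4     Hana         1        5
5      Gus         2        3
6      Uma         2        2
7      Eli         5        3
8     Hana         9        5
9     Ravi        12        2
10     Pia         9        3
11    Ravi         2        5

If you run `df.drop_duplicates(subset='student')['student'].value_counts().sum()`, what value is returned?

drop duplicate student (keep=first):
   student  absences  credits
0      Uma         8        6
1     Ravi         2        3
2      Gus         8        5
4     Hana         1        5
7      Eli         5        3
10     Pia         9        3
value_counts of student:
student
Uma     1
Ravi    1
Gus     1
Hana    1
Eli     1
Pia     1
Name: count, dtype: int64
Reading off the sum of the resulting series, we get 6.

6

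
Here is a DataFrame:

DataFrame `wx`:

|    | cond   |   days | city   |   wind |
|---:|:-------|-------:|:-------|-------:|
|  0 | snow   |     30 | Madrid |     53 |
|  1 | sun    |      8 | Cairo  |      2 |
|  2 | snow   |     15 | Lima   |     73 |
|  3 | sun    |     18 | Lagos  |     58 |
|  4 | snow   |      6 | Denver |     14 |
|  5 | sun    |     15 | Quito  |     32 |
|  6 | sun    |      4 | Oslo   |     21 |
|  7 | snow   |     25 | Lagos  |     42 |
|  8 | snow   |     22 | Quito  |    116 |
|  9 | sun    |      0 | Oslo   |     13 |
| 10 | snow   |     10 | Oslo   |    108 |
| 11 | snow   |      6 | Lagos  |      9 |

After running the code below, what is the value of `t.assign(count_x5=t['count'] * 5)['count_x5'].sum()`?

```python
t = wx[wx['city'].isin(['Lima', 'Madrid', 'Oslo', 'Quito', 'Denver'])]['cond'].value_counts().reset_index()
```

filter rows where city in ['Lima', 'Madrid', 'Oslo', 'Quito', 'Denver']:
    cond  days    city  wind
0   snow    30  Madrid    53
2   snow    15    Lima    73
4   snow     6  Denver    14
5    sun    15   Quito    32
6    sun     4    Oslo    21
8   snow    22   Quito   116
9    sun     0    Oslo    13
10  snow    10    Oslo   108
value_counts of cond:
cond
snow    5
sun     3
Name: count, dtype: int64
reset_index():
   cond  count
0  snow      5
1   sun      3
add column count_x5 = t['count'] * 5:
   cond  count  count_x5
0  snow      5        25
1   sun      3        15

40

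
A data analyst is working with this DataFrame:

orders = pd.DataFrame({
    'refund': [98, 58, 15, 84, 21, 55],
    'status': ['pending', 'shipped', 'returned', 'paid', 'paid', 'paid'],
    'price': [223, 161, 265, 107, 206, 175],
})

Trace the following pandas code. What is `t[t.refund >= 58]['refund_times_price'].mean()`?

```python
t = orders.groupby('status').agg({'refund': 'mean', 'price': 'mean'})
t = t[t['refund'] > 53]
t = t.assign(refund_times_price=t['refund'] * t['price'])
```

15596.0

group by status: mean(refund), mean(price):
             refund       price
status                         
paid      53.333333  162.666667
pending   98.000000  223.000000
returned  15.000000  265.000000
shipped   58.000000  161.000000
filter rows where refund > 53:
            refund       price
status                        
paid     53.333333  162.666667
pending  98.000000  223.000000
shipped  58.000000  161.000000
add column refund_times_price = t['refund'] * t['price']:
            refund       price  refund_times_price
status                                            
paid     53.333333  162.666667         8675.555556
pending  98.000000  223.000000        21854.000000
shipped  58.000000  161.000000         9338.000000
filter rows where refund >= 58:
         refund  price  refund_times_price
status                                    
pending    98.0  223.0             21854.0
shipped    58.0  161.0              9338.0
Then the mean of column 'refund_times_price': 15596.0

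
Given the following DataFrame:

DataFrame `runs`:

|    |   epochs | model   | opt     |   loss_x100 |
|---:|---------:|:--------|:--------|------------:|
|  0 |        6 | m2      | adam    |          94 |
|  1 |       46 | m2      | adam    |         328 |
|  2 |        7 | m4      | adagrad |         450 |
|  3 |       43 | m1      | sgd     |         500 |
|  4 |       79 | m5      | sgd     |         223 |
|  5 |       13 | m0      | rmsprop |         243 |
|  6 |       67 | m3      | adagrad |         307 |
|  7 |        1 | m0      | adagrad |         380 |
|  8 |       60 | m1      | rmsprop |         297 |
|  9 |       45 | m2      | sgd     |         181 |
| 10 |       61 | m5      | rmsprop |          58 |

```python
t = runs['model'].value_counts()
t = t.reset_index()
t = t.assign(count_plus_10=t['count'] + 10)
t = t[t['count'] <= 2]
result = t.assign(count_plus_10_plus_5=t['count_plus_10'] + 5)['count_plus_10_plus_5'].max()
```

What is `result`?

value_counts of model:
model
m2    3
m1    2
m5    2
m0    2
m4    1
m3    1
Name: count, dtype: int64
reset_index():
  model  count
0    m2      3
1    m1      2
2    m5      2
3    m0      2
4    m4      1
5    m3      1
add column count_plus_10 = t['count'] + 10:
  model  count  count_plus_10
0    m2      3             13
1    m1      2             12
2    m5      2             12
3    m0      2             12
4    m4      1             11
5    m3      1             11
filter rows where count <= 2:
  model  count  count_plus_10
1    m1      2             12
2    m5      2             12
3    m0      2             12
4    m4      1             11
5    m3      1             11
add column count_plus_10_plus_5 = t['count_plus_10'] + 5:
  model  count  count_plus_10  count_plus_10_plus_5
1    m1      2             12                    17
2    m5      2             12                    17
3    m0      2             12                    17
4    m4      1             11                    16
5    m3      1             11                    16

17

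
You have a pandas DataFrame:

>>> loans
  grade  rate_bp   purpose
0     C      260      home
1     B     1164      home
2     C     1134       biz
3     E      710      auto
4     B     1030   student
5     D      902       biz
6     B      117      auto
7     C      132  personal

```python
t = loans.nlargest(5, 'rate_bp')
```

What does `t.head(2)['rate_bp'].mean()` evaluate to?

1149.0

take 5 rows with largest rate_bp:
  grade  rate_bp  purpose
1     B     1164     home
2     C     1134      biz
4     B     1030  student
5     D      902      biz
3     E      710     auto
take first 2 rows:
  grade  rate_bp purpose
1     B     1164    home
2     C     1134     biz
The mean of column 'rate_bp' is 1149.0.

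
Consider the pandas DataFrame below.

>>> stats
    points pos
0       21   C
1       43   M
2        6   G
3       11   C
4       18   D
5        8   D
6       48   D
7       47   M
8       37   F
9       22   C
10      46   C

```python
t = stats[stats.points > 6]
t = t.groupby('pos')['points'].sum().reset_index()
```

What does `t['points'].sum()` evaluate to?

filter rows where points > 6:
    points pos
0       21   C
1       43   M
3       11   C
4       18   D
5        8   D
6       48   D
7       47   M
8       37   F
9       22   C
10      46   C
group by pos, sum of points:
pos
C    100
D     74
F     37
M     90
Name: points, dtype: int64
reset_index():
  pos  points
0   C     100
1   D      74
2   F      37
3   M      90

301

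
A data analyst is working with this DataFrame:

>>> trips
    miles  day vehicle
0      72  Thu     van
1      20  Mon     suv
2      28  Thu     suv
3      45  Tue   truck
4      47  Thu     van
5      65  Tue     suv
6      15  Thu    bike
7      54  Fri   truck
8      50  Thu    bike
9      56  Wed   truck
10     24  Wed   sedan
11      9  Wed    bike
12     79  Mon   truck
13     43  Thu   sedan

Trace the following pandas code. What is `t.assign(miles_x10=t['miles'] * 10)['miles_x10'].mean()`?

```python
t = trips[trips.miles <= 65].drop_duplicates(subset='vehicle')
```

302.0

filter rows where miles <= 65:
    miles  day vehicle
1      20  Mon     suv
2      28  Thu     suv
3      45  Tue   truck
4      47  Thu     van
5      65  Tue     suv
6      15  Thu    bike
7      54  Fri   truck
8      50  Thu    bike
9      56  Wed   truck
10     24  Wed   sedan
11      9  Wed    bike
13     43  Thu   sedan
drop duplicate vehicle (keep=first):
    miles  day vehicle
1      20  Mon     suv
3      45  Tue   truck
4      47  Thu     van
6      15  Thu    bike
10     24  Wed   sedan
add column miles_x10 = t['miles'] * 10:
    miles  day vehicle  miles_x10
1      20  Mon     suv        200
3      45  Tue   truck        450
4      47  Thu     van        470
6      15  Thu    bike        150
10     24  Wed   sedan        240
mean of column 'miles_x10' → 302.0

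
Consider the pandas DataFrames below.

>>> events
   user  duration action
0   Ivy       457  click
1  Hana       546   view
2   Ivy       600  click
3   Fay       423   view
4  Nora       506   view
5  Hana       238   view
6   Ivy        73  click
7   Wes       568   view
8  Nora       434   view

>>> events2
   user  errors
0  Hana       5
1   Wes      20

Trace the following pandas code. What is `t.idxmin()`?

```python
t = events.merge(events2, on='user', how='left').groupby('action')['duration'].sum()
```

merge on 'user' (how='left') → 9 rows:
   user  duration action  errors
0   Ivy       457  click     NaN
1  Hana       546   view     5.0
2   Ivy       600  click     NaN
3   Fay       423   view     NaN
4  Nora       506   view     NaN
5  Hana       238   view     5.0
6   Ivy        73  click     NaN
7   Wes       568   view    20.0
8  Nora       434   view     NaN
group by action, sum of duration:
action
click    1130
view     2715
Name: duration, dtype: int64

click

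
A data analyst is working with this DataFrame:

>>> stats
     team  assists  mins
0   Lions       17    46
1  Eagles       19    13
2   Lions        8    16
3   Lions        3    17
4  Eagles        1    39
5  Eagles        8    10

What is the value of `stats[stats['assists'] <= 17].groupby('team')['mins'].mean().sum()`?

50.8333333333

filter rows where assists <= 17:
     team  assists  mins
0   Lions       17    46
2   Lions        8    16
3   Lions        3    17
4  Eagles        1    39
5  Eagles        8    10
group by team, mean of mins:
team
Eagles    24.500000
Lions     26.333333
Name: mins, dtype: float64
So sum() = 50.8333333333.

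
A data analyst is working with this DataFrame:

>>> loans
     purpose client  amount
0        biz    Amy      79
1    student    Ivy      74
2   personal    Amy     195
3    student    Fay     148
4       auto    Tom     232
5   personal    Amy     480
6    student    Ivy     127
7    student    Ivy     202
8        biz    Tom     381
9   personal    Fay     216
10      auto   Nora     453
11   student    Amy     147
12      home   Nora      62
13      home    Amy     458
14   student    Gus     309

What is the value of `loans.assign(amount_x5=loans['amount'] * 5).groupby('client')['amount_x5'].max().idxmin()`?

add column amount_x5 = loans['amount'] * 5:
     purpose client  amount  amount_x5
0        biz    Amy      79        395
1    student    Ivy      74        370
2   personal    Amy     195        975
3    student    Fay     148        740
4       auto    Tom     232       1160
5   personal    Amy     480       2400
6    student    Ivy     127        635
7    student    Ivy     202       1010
8        biz    Tom     381       1905
9   personal    Fay     216       1080
10      auto   Nora     453       2265
11   student    Amy     147        735
12      home   Nora      62        310
13      home    Amy     458       2290
14   student    Gus     309       1545
group by client, max of amount_x5:
client
Amy     2400
Fay     1080
Gus     1545
Ivy     1010
Nora    2265
Tom     1905
Name: amount_x5, dtype: int64

Ivy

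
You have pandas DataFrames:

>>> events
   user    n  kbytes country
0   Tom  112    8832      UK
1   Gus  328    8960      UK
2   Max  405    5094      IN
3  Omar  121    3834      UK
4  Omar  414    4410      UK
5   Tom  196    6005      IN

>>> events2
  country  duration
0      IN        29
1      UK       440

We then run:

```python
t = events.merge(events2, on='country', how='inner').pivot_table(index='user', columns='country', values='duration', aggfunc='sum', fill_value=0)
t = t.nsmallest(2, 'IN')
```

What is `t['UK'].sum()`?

1320

merge on 'country' (how='inner') → 6 rows:
   user    n  kbytes country  duration
0   Tom  112    8832      UK       440
1   Gus  328    8960      UK       440
2   Max  405    5094      IN        29
3  Omar  121    3834      UK       440
4  Omar  414    4410      UK       440
5   Tom  196    6005      IN        29
pivot: rows=user, cols=country, sum(duration):
country  IN   UK
user            
Gus       0  440
Max      29    0
Omar      0  880
Tom      29  440
take 2 rows with smallest IN:
country  IN   UK
user            
Gus       0  440
Omar      0  880
The sum of column 'UK' is 1320.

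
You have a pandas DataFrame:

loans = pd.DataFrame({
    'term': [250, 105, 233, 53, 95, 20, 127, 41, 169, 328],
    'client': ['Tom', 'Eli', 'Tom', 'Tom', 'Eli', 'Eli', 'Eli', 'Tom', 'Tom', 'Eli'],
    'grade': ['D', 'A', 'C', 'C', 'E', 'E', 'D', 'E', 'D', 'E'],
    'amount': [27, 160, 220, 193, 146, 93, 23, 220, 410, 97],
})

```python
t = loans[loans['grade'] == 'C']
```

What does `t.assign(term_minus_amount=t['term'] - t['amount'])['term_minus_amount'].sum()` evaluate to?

-127

filter rows where grade == 'C':
   term client grade  amount
2   233    Tom     C     220
3    53    Tom     C     193
add column term_minus_amount = t['term'] - t['amount']:
   term client grade  amount  term_minus_amount
2   233    Tom     C     220                 13
3    53    Tom     C     193               -140
Reading off the sum of column 'term_minus_amount', we get -127.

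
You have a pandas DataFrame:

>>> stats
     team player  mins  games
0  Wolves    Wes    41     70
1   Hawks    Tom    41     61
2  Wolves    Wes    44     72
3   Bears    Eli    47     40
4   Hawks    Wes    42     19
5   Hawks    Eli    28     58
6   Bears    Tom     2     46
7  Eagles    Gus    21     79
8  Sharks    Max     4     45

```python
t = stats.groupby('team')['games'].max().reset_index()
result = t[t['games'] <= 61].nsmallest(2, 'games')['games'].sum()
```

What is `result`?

group by team, max of games:
team
Bears     46
Eagles    79
Hawks     61
Sharks    45
Wolves    72
Name: games, dtype: int64
reset_index():
     team  games
0   Bears     46
1  Eagles     79
2   Hawks     61
3  Sharks     45
4  Wolves     72
filter rows where games <= 61:
     team  games
0   Bears     46
2   Hawks     61
3  Sharks     45
take 2 rows with smallest games:
     team  games
3  Sharks     45
0   Bears     46
So sum() = 91.

91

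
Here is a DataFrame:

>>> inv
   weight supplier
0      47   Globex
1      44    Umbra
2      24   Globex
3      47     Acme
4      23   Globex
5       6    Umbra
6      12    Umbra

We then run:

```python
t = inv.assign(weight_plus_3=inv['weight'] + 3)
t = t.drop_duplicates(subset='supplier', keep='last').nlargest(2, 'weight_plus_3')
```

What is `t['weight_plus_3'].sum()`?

add column weight_plus_3 = inv['weight'] + 3:
   weight supplier  weight_plus_3
0      47   Globex             50
1      44    Umbra             47
2      24   Globex             27
3      47     Acme             50
4      23   Globex             26
5       6    Umbra              9
6      12    Umbra             15
drop duplicate supplier (keep=last):
   weight supplier  weight_plus_3
3      47     Acme             50
4      23   Globex             26
6      12    Umbra             15
take 2 rows with largest weight_plus_3:
   weight supplier  weight_plus_3
3      47     Acme             50
4      23   Globex             26
The sum of column 'weight_plus_3' is 76.

76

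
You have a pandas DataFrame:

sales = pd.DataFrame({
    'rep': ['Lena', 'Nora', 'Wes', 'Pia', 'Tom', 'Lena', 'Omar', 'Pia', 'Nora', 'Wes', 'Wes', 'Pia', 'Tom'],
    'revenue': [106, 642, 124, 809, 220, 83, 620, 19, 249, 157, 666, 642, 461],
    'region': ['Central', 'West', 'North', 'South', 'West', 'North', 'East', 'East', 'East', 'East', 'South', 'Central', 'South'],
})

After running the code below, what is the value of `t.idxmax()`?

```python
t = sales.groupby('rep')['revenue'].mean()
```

group by rep, mean of revenue:
rep
Lena     94.500000
Nora    445.500000
Omar    620.000000
Pia     490.000000
Tom     340.500000
Wes     315.666667
Name: revenue, dtype: float64

Omar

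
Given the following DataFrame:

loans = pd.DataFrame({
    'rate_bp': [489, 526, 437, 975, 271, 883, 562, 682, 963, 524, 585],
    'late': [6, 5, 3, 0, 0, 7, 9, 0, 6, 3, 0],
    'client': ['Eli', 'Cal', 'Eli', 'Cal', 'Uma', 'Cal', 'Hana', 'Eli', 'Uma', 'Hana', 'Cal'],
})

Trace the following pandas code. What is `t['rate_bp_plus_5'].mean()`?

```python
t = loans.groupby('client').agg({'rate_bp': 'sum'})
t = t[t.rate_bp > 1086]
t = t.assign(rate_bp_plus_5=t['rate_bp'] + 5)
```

1942.0

group by client, sum of rate_bp:
        rate_bp
client         
Cal        2969
Eli        1608
Hana       1086
Uma        1234
filter rows where rate_bp > 1086:
        rate_bp
client         
Cal        2969
Eli        1608
Uma        1234
add column rate_bp_plus_5 = t['rate_bp'] + 5:
        rate_bp  rate_bp_plus_5
client                         
Cal        2969            2974
Eli        1608            1613
Uma        1234            1239
Taking the mean of column 'rate_bp_plus_5' gives 1942.0.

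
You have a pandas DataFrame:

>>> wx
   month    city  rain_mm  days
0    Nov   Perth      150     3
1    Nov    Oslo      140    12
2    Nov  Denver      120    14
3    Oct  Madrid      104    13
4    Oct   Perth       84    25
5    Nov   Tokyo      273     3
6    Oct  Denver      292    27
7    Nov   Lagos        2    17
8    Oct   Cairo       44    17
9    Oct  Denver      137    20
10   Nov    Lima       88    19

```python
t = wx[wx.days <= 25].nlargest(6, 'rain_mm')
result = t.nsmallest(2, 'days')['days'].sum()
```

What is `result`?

6

filter rows where days <= 25:
   month    city  rain_mm  days
0    Nov   Perth      150     3
1    Nov    Oslo      140    12
2    Nov  Denver      120    14
3    Oct  Madrid      104    13
4    Oct   Perth       84    25
5    Nov   Tokyo      273     3
7    Nov   Lagos        2    17
8    Oct   Cairo       44    17
9    Oct  Denver      137    20
10   Nov    Lima       88    19
take 6 rows with largest rain_mm:
  month    city  rain_mm  days
5   Nov   Tokyo      273     3
0   Nov   Perth      150     3
1   Nov    Oslo      140    12
9   Oct  Denver      137    20
2   Nov  Denver      120    14
3   Oct  Madrid      104    13
take 2 rows with smallest days:
  month   city  rain_mm  days
5   Nov  Tokyo      273     3
0   Nov  Perth      150     3
sum of column 'days' → 6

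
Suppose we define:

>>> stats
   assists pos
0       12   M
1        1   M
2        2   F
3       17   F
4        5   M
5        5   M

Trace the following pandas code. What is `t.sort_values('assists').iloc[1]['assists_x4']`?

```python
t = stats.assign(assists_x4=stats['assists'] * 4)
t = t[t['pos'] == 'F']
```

68

add column assists_x4 = stats['assists'] * 4:
   assists pos  assists_x4
0       12   M          48
1        1   M           4
2        2   F           8
3       17   F          68
4        5   M          20
5        5   M          20
filter rows where pos == 'F':
   assists pos  assists_x4
2        2   F           8
3       17   F          68
sort by assists:
   assists pos  assists_x4
2        2   F           8
3       17   F          68
Then the value at position 1, column 'assists_x4': 68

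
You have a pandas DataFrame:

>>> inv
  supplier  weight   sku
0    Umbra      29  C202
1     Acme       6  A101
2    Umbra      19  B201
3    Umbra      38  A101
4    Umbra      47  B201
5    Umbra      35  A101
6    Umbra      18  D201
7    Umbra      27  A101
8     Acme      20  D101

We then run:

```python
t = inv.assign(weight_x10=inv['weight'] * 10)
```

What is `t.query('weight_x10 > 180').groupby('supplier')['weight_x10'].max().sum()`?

add column weight_x10 = inv['weight'] * 10:
  supplier  weight   sku  weight_x10
0    Umbra      29  C202         290
1     Acme       6  A101          60
2    Umbra      19  B201         190
3    Umbra      38  A101         380
4    Umbra      47  B201         470
5    Umbra      35  A101         350
6    Umbra      18  D201         180
7    Umbra      27  A101         270
8     Acme      20  D101         200
filter rows where weight_x10 > 180:
  supplier  weight   sku  weight_x10
0    Umbra      29  C202         290
2    Umbra      19  B201         190
3    Umbra      38  A101         380
4    Umbra      47  B201         470
5    Umbra      35  A101         350
7    Umbra      27  A101         270
8     Acme      20  D101         200
group by supplier, max of weight_x10:
supplier
Acme     200
Umbra    470
Name: weight_x10, dtype: int64

670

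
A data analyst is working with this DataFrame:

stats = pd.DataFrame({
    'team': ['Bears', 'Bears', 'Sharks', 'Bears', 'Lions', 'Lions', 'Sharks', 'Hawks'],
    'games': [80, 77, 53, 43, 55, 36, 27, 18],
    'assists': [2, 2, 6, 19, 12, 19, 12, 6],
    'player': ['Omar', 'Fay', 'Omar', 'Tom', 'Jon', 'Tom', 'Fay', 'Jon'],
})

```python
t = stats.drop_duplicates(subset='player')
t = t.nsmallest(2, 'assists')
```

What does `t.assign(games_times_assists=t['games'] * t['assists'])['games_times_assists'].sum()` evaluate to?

drop duplicate player (keep=first):
    team  games  assists player
0  Bears     80        2   Omar
1  Bears     77        2    Fay
3  Bears     43       19    Tom
4  Lions     55       12    Jon
take 2 rows with smallest assists:
    team  games  assists player
0  Bears     80        2   Omar
1  Bears     77        2    Fay
add column games_times_assists = t['games'] * t['assists']:
    team  games  assists player  games_times_assists
0  Bears     80        2   Omar                  160
1  Bears     77        2    Fay                  154

314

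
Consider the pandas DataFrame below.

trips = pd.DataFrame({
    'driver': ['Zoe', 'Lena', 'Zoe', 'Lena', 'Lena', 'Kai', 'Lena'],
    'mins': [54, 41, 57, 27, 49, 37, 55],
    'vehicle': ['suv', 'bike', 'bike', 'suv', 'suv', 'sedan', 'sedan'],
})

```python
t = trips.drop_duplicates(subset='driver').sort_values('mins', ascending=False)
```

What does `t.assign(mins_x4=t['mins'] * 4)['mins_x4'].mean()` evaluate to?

drop duplicate driver (keep=first):
  driver  mins vehicle
0    Zoe    54     suv
1   Lena    41    bike
5    Kai    37   sedan
sort by mins descending:
  driver  mins vehicle
0    Zoe    54     suv
1   Lena    41    bike
5    Kai    37   sedan
add column mins_x4 = t['mins'] * 4:
  driver  mins vehicle  mins_x4
0    Zoe    54     suv      216
1   Lena    41    bike      164
5    Kai    37   sedan      148
Taking the mean of column 'mins_x4' gives 176.0.

176.0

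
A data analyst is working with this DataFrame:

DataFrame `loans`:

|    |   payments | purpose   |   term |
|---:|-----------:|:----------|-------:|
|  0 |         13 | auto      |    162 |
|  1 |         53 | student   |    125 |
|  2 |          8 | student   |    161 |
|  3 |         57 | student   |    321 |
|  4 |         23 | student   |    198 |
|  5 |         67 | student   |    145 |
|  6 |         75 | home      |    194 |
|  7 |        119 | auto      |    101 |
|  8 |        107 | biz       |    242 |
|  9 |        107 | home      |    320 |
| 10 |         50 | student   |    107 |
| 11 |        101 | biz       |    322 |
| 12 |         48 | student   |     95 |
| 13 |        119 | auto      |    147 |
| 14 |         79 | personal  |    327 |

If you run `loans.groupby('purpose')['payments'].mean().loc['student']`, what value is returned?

group by purpose, mean of payments:
purpose
auto         83.666667
biz         104.000000
home         91.000000
personal     79.000000
student      43.714286
Name: payments, dtype: float64
Then the value at index 'student': 43.7142857143

43.7142857143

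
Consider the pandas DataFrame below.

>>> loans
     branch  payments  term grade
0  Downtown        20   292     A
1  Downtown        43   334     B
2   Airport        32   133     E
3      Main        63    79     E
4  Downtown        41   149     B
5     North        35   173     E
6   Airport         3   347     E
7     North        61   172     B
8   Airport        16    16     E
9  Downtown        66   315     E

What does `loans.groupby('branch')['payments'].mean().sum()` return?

170.5

group by branch, mean of payments:
branch
Airport     17.0
Downtown    42.5
Main        63.0
North       48.0
Name: payments, dtype: float64
The sum of the resulting series is 170.5.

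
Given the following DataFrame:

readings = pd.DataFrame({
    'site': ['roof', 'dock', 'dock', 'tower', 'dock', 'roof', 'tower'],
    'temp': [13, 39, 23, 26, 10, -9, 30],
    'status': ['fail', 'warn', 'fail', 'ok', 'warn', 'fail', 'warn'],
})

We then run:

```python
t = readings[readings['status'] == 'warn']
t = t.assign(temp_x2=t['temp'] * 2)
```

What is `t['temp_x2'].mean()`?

52.6666666667

filter rows where status == 'warn':
    site  temp status
1   dock    39   warn
4   dock    10   warn
6  tower    30   warn
add column temp_x2 = t['temp'] * 2:
    site  temp status  temp_x2
1   dock    39   warn       78
4   dock    10   warn       20
6  tower    30   warn       60
Finally, mean of column 'temp_x2' = 52.6666666667.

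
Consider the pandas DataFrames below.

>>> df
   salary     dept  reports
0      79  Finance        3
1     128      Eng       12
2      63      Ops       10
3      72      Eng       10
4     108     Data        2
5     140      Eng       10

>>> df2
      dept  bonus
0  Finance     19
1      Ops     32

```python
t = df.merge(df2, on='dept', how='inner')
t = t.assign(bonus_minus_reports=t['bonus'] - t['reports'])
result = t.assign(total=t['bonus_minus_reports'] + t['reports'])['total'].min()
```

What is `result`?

merge on 'dept' (how='inner') → 2 rows:
   salary     dept  reports  bonus
0      79  Finance        3     19
1      63      Ops       10     32
add column bonus_minus_reports = t['bonus'] - t['reports']:
   salary     dept  reports  bonus  bonus_minus_reports
0      79  Finance        3     19                   16
1      63      Ops       10     32                   22
add column total = t['bonus_minus_reports'] + t['reports']:
   salary     dept  reports  bonus  bonus_minus_reports  total
0      79  Finance        3     19                   16     19
1      63      Ops       10     32                   22     32
The min of column 'total' is 19.

19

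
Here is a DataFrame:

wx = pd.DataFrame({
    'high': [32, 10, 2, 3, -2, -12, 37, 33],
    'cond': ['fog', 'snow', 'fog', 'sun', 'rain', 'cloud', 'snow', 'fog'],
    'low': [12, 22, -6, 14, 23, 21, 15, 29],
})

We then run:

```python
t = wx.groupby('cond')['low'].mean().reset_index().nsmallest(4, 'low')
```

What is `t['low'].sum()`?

65.1666666667

group by cond, mean of low:
cond
cloud    21.000000
fog      11.666667
rain     23.000000
snow     18.500000
sun      14.000000
Name: low, dtype: float64
reset_index():
    cond        low
0  cloud  21.000000
1    fog  11.666667
2   rain  23.000000
3   snow  18.500000
4    sun  14.000000
take 4 rows with smallest low:
    cond        low
1    fog  11.666667
4    sun  14.000000
3   snow  18.500000
0  cloud  21.000000
Then the sum of column 'low': 65.1666666667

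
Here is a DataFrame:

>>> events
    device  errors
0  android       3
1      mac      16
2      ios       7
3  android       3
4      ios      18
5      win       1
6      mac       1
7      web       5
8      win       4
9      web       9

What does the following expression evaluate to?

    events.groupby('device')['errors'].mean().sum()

group by device, mean of errors:
device
android     3.0
ios        12.5
mac         8.5
web         7.0
win         2.5
Name: errors, dtype: float64
sum of the resulting series → 33.5

33.5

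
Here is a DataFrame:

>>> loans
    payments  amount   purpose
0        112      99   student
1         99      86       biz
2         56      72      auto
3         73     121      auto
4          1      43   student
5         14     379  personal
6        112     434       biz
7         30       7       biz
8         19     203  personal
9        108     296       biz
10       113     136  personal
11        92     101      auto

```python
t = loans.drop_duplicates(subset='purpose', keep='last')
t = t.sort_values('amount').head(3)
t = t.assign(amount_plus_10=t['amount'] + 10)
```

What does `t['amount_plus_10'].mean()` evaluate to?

drop duplicate purpose (keep=last):
    payments  amount   purpose
4          1      43   student
9        108     296       biz
10       113     136  personal
11        92     101      auto
sort by amount:
    payments  amount   purpose
4          1      43   student
11        92     101      auto
10       113     136  personal
9        108     296       biz
take first 3 rows:
    payments  amount   purpose
4          1      43   student
11        92     101      auto
10       113     136  personal
add column amount_plus_10 = t['amount'] + 10:
    payments  amount   purpose  amount_plus_10
4          1      43   student              53
11        92     101      auto             111
10       113     136  personal             146

103.333333333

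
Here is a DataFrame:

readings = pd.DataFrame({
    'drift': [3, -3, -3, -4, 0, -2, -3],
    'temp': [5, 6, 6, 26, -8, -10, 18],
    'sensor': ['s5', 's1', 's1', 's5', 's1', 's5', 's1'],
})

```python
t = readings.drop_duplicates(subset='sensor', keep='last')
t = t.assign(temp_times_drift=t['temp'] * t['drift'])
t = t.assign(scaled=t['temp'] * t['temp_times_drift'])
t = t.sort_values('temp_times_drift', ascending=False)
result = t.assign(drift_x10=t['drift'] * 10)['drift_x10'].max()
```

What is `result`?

drop duplicate sensor (keep=last):
   drift  temp sensor
5     -2   -10     s5
6     -3    18     s1
add column temp_times_drift = t['temp'] * t['drift']:
   drift  temp sensor  temp_times_drift
5     -2   -10     s5                20
6     -3    18     s1               -54
add column scaled = t['temp'] * t['temp_times_drift']:
   drift  temp sensor  temp_times_drift  scaled
5     -2   -10     s5                20    -200
6     -3    18     s1               -54    -972
sort by temp_times_drift descending:
   drift  temp sensor  temp_times_drift  scaled
5     -2   -10     s5                20    -200
6     -3    18     s1               -54    -972
add column drift_x10 = t['drift'] * 10:
   drift  temp sensor  temp_times_drift  scaled  drift_x10
5     -2   -10     s5                20    -200        -20
6     -3    18     s1               -54    -972        -30
Reading off the max of column 'drift_x10', we get -20.

-20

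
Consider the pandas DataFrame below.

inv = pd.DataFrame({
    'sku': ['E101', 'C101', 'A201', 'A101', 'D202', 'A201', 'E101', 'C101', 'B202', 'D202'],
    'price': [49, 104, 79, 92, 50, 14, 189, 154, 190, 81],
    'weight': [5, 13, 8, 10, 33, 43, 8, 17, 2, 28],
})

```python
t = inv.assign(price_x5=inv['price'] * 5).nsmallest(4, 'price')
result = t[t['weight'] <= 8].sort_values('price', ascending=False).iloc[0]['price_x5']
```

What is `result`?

395

add column price_x5 = inv['price'] * 5:
    sku  price  weight  price_x5
0  E101     49       5       245
1  C101    104      13       520
2  A201     79       8       395
3  A101     92      10       460
4  D202     50      33       250
5  A201     14      43        70
6  E101    189       8       945
7  C101    154      17       770
8  B202    190       2       950
9  D202     81      28       405
take 4 rows with smallest price:
    sku  price  weight  price_x5
5  A201     14      43        70
0  E101     49       5       245
4  D202     50      33       250
2  A201     79       8       395
filter rows where weight <= 8:
    sku  price  weight  price_x5
0  E101     49       5       245
2  A201     79       8       395
sort by price descending:
    sku  price  weight  price_x5
2  A201     79       8       395
0  E101     49       5       245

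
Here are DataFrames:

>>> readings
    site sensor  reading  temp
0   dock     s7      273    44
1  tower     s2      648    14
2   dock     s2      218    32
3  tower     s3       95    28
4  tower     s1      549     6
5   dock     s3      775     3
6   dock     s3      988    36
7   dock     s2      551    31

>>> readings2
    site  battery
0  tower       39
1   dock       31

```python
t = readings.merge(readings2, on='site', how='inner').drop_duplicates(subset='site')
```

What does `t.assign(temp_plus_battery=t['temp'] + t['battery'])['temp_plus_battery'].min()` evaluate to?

merge on 'site' (how='inner') → 8 rows:
    site sensor  reading  temp  battery
0   dock     s7      273    44       31
1  tower     s2      648    14       39
2   dock     s2      218    32       31
3  tower     s3       95    28       39
4  tower     s1      549     6       39
5   dock     s3      775     3       31
6   dock     s3      988    36       31
7   dock     s2      551    31       31
drop duplicate site (keep=first):
    site sensor  reading  temp  battery
0   dock     s7      273    44       31
1  tower     s2      648    14       39
add column temp_plus_battery = t['temp'] + t['battery']:
    site sensor  reading  temp  battery  temp_plus_battery
0   dock     s7      273    44       31                 75
1  tower     s2      648    14       39                 53

53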